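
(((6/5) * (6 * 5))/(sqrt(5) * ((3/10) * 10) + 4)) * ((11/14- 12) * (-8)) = -90432/203 + 67824 * sqrt(5)/203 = 301.61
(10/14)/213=0.00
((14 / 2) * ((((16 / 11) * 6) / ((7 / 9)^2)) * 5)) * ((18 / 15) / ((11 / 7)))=46656 / 121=385.59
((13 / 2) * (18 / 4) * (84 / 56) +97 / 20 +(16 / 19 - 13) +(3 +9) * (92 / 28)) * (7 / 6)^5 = 970717097 / 5909760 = 164.26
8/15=0.53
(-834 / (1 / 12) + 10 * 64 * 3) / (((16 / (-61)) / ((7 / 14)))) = 61671 / 4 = 15417.75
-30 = -30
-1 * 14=-14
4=4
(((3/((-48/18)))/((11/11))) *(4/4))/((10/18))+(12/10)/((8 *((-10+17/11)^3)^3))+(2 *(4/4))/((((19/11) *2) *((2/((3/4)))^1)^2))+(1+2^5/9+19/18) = 3868138481198389434169/1054699794856667580480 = 3.67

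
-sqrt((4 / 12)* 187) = -sqrt(561) / 3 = -7.90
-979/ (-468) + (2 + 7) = 5191/ 468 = 11.09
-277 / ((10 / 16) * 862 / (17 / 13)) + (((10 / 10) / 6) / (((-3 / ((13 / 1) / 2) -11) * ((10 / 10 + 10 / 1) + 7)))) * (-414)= -8462899 / 25045410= -0.34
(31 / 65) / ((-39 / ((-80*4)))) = 1984 / 507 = 3.91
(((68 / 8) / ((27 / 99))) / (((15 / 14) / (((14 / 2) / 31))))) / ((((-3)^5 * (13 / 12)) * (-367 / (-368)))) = -13487936 / 539099145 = -0.03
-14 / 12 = -7 / 6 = -1.17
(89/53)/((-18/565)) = -50285/954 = -52.71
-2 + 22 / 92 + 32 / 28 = -199 / 322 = -0.62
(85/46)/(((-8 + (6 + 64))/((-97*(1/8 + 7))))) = -469965/22816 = -20.60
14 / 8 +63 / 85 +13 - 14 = 507 / 340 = 1.49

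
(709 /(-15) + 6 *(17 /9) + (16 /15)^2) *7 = -54803 /225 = -243.57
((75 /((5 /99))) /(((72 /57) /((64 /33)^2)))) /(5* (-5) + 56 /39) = -1896960 /10109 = -187.65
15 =15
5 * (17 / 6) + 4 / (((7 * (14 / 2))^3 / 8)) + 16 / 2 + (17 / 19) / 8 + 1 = 23.28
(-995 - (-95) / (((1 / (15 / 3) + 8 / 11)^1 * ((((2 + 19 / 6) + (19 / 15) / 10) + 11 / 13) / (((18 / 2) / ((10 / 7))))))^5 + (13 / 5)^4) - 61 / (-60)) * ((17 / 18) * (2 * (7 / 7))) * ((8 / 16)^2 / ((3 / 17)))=-461526008604242154507291419183537579 / 173876307545988681993682937453520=-2654.34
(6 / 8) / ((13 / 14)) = 21 / 26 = 0.81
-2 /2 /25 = -1 /25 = -0.04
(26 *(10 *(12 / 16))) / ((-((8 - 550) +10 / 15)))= 0.36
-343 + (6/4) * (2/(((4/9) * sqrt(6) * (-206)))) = -343- 9 * sqrt(6)/1648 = -343.01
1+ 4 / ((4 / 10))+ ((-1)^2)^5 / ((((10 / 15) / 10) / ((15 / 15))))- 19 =7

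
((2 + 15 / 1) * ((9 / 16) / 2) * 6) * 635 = 291465 / 16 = 18216.56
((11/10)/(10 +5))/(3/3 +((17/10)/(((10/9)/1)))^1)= 2/69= 0.03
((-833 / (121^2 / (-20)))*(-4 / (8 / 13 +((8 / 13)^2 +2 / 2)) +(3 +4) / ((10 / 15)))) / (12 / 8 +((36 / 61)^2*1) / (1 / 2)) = 354903398500 / 80656375899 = 4.40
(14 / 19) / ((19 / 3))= 42 / 361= 0.12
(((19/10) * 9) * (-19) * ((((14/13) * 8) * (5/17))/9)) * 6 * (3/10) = -181944/1105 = -164.66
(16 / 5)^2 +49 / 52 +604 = 799737 / 1300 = 615.18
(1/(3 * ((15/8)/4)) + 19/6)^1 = 349/90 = 3.88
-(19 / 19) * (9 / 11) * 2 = -18 / 11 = -1.64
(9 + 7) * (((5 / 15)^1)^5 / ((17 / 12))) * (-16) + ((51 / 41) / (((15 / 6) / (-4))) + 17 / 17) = -489451 / 282285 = -1.73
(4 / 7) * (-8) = -32 / 7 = -4.57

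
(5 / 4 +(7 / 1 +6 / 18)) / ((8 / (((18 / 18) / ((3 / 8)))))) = 103 / 36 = 2.86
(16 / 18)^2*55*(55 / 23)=193600 / 1863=103.92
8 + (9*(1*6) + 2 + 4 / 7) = 452 / 7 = 64.57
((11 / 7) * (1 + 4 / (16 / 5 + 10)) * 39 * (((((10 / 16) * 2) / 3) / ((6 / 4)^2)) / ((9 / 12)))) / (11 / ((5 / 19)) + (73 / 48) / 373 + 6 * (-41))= -333611200 / 3454847991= -0.10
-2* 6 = -12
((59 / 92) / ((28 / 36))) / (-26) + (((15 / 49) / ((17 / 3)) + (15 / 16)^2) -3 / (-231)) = 641196313 / 701372672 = 0.91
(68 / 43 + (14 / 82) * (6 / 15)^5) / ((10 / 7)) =30527462 / 27546875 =1.11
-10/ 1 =-10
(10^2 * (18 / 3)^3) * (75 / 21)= 540000 / 7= 77142.86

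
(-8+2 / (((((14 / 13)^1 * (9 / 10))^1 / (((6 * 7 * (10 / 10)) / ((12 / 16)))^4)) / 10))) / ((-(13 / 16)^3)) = -7480960319488 / 19773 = -378342199.94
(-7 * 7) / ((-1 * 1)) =49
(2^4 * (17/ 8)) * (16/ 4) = 136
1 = 1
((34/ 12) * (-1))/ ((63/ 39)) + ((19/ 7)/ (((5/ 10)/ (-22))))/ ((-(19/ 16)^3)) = 3164251/ 45486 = 69.57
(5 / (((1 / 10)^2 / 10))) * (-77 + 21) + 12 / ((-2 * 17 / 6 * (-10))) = -23799982 / 85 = -279999.79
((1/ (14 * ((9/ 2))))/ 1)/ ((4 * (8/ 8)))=1/ 252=0.00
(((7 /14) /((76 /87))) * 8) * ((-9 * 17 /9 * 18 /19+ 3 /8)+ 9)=-30.82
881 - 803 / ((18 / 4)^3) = 635825 / 729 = 872.19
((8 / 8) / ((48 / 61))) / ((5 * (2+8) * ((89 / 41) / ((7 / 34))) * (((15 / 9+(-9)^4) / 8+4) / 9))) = 157563 / 5986638400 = 0.00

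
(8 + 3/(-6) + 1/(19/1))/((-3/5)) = -1435/114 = -12.59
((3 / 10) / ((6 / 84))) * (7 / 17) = 147 / 85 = 1.73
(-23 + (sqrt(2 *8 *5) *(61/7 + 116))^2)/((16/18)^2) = 4938504633/3136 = 1574778.26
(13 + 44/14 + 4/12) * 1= 346/21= 16.48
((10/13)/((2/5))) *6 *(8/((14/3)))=1800/91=19.78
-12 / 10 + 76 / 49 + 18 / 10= 527 / 245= 2.15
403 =403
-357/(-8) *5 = 1785/8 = 223.12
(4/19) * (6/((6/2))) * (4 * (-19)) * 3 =-96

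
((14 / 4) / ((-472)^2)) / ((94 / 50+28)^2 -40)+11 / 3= 2612409308357 / 712475262336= 3.67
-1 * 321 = -321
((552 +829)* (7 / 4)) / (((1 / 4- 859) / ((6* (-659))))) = 12741106 / 1145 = 11127.60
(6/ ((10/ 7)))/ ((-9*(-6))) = 7/ 90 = 0.08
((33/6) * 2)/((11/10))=10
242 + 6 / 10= 1213 / 5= 242.60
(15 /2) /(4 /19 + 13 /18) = 2565 /319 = 8.04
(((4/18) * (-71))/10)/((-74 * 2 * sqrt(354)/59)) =71 * sqrt(354)/39960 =0.03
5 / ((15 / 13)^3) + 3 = 6.25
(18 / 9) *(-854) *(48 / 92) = -20496 / 23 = -891.13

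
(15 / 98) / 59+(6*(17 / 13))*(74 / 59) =739899 / 75166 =9.84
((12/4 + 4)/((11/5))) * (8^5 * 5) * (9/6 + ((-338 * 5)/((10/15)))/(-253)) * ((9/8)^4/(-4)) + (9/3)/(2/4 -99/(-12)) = -234244889229/97405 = -2404854.88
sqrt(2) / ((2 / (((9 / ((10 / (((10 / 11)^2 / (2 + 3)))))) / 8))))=9*sqrt(2) / 968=0.01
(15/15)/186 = 1/186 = 0.01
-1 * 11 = -11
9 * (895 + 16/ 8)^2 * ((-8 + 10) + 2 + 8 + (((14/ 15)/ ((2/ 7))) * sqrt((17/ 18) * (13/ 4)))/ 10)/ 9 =4380649 * sqrt(442)/ 200 + 9655308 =10115797.36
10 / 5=2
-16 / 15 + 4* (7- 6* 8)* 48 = -118096 / 15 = -7873.07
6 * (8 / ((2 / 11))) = 264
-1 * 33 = -33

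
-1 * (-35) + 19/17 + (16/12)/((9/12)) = 5798/153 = 37.90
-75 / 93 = -25 / 31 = -0.81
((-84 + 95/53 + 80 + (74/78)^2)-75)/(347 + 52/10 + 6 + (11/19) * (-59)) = -584380625/2481590592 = -0.24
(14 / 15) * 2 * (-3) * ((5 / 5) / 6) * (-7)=98 / 15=6.53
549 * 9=4941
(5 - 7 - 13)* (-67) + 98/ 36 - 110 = 16159/ 18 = 897.72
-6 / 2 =-3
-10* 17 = -170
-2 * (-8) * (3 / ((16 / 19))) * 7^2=2793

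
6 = 6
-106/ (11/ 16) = -1696/ 11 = -154.18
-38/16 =-19/8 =-2.38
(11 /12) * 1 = 11 /12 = 0.92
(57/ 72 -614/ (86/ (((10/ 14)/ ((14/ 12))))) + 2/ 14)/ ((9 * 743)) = -173783/ 338148216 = -0.00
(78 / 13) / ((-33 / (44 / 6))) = -1.33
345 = 345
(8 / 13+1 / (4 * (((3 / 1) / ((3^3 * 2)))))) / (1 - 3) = -133 / 52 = -2.56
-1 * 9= -9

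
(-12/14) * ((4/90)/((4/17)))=-17/105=-0.16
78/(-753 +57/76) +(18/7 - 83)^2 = 317914811/49147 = 6468.65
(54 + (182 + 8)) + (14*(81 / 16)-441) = -1009 / 8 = -126.12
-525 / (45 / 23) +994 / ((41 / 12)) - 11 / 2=4205 / 246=17.09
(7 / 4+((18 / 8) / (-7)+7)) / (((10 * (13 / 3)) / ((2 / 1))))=0.39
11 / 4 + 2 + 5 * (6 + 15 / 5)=199 / 4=49.75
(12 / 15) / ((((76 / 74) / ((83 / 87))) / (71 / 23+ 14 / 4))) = 310171 / 63365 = 4.89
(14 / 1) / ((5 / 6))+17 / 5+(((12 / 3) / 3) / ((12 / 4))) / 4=914 / 45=20.31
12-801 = -789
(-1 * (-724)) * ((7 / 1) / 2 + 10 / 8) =3439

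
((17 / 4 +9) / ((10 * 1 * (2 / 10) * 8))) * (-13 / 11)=-689 / 704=-0.98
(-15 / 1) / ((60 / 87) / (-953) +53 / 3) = -1243665 / 1464701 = -0.85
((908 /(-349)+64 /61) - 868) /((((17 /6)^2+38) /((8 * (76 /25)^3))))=-2340369092247552 /551185515625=-4246.06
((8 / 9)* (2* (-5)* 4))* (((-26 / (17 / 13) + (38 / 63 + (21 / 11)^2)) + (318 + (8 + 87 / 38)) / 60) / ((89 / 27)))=8007609160 / 73046127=109.62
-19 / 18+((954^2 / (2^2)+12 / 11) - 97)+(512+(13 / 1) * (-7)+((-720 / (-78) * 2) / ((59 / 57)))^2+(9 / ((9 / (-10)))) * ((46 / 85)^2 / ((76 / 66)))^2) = 100167841554252934607801 / 439004344937622750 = 228170.50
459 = 459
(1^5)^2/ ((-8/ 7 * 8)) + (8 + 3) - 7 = 249/ 64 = 3.89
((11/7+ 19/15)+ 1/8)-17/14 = 1469/840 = 1.75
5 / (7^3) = 5 / 343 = 0.01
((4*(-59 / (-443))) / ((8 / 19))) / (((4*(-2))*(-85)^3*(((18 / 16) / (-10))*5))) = -1121 / 2448516375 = -0.00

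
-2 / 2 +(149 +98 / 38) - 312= -3067 / 19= -161.42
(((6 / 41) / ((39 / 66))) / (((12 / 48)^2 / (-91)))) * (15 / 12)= -18480 / 41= -450.73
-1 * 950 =-950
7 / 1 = 7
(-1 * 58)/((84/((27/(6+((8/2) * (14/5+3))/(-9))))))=-11745/2156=-5.45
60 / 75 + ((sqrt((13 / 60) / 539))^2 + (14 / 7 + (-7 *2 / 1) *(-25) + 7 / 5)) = 11454841 / 32340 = 354.20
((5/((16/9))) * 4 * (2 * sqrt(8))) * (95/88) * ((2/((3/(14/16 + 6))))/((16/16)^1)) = 7125 * sqrt(2)/32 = 314.88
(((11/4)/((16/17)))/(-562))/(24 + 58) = -187/2949376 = -0.00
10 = 10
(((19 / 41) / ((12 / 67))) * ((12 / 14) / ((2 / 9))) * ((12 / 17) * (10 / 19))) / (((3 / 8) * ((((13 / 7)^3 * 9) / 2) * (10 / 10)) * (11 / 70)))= 2.18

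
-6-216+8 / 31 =-6874 / 31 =-221.74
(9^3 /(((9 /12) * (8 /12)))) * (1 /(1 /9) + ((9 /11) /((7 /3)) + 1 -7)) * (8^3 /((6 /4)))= 128397312 /77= 1667497.56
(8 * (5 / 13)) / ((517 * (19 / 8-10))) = -320 / 409981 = -0.00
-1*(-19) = 19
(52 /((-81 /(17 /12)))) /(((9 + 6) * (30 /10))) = -221 /10935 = -0.02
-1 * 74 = -74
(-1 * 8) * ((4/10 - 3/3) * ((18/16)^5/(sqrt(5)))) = 177147 * sqrt(5)/102400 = 3.87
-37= -37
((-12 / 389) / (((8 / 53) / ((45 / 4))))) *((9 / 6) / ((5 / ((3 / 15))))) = -4293 / 31120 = -0.14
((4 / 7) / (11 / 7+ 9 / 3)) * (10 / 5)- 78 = -311 / 4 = -77.75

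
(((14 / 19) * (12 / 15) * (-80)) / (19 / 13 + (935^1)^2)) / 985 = -728 / 13293432935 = -0.00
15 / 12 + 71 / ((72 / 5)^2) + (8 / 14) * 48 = 1053113 / 36288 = 29.02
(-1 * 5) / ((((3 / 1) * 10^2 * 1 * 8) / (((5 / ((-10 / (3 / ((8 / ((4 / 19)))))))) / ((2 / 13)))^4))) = -771147 / 85407170560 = -0.00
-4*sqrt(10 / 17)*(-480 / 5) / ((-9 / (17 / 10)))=-64*sqrt(170) / 15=-55.63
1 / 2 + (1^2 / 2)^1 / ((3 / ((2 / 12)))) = 19 / 36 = 0.53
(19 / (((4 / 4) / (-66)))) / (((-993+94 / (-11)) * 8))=6897 / 44068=0.16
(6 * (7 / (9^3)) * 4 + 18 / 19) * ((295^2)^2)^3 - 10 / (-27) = 2362127822360004617773163574220460 / 4617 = 511615296157679146149699700000.00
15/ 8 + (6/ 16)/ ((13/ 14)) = 237/ 104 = 2.28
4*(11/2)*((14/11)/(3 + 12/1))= 28/15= 1.87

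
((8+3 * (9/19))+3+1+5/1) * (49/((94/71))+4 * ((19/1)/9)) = 6729625/8037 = 837.33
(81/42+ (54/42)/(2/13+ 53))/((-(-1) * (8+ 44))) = 18891/503048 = 0.04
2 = 2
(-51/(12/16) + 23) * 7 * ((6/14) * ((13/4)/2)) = -219.38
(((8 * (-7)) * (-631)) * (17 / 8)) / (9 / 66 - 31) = -235994 / 97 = -2432.93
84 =84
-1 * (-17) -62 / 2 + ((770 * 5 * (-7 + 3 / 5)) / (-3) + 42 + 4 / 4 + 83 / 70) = 1731139 / 210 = 8243.52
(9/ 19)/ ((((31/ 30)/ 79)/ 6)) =127980/ 589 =217.28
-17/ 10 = -1.70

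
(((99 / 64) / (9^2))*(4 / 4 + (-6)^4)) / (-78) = -0.32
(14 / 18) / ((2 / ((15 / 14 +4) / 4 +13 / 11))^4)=1.75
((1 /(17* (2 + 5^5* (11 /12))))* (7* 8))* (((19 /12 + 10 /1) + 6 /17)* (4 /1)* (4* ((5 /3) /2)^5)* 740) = 157666250000 /2415738573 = 65.27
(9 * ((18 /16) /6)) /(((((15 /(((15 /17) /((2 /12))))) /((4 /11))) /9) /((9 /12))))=2187 /1496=1.46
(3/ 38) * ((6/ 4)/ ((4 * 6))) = 3/ 608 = 0.00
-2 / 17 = -0.12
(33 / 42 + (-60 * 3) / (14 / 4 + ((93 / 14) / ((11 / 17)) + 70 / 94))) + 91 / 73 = -12370613 / 1192674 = -10.37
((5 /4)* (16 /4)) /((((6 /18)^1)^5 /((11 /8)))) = 1670.62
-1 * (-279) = 279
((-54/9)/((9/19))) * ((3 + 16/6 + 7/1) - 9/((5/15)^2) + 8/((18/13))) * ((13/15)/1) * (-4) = -2746.88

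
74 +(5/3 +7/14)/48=21325/288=74.05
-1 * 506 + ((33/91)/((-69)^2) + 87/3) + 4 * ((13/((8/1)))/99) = -4545909461/9531522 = -476.93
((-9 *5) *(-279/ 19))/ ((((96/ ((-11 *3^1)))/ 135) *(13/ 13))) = -18644175/ 608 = -30664.76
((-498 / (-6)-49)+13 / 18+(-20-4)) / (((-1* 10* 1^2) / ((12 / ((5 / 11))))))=-2123 / 75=-28.31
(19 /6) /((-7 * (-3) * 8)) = 19 /1008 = 0.02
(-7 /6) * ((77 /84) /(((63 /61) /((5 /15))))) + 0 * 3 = -671 /1944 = -0.35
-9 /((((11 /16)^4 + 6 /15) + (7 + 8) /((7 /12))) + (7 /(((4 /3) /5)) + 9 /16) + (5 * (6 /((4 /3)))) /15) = -20643840 /125354419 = -0.16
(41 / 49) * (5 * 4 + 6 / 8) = 3403 / 196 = 17.36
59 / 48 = 1.23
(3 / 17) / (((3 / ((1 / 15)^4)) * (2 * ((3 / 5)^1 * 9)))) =1 / 9294750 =0.00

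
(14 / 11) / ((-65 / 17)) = -238 / 715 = -0.33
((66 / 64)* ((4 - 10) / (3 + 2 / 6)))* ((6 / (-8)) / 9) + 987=631779 / 640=987.15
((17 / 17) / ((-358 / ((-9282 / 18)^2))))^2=5727449317681 / 10381284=551709.14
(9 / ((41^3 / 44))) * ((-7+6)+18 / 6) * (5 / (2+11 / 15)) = 59400 / 2825761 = 0.02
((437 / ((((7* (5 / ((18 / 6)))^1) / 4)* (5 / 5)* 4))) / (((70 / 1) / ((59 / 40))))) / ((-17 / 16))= -77349 / 104125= -0.74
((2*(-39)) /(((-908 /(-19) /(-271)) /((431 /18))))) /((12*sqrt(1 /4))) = 28849847 /16344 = 1765.16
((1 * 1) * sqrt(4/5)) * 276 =552 * sqrt(5)/5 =246.86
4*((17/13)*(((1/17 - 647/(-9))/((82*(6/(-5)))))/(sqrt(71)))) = -0.45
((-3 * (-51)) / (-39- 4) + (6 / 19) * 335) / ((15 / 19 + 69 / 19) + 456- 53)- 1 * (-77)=25713974 / 332863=77.25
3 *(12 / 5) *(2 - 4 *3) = -72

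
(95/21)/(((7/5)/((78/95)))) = 130/49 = 2.65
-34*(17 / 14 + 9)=-2431 / 7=-347.29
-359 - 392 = -751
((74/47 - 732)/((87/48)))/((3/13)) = -7140640/4089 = -1746.30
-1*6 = -6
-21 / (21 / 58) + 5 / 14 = -807 / 14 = -57.64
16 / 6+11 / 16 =161 / 48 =3.35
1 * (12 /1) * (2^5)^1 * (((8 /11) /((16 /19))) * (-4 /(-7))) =14592 /77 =189.51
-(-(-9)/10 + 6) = -69/10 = -6.90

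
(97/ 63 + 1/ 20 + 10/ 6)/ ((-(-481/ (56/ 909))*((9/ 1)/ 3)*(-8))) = -4103/ 236103660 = -0.00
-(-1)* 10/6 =5/3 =1.67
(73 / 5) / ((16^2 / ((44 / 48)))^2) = 8833 / 47185920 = 0.00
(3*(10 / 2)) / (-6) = -5 / 2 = -2.50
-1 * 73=-73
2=2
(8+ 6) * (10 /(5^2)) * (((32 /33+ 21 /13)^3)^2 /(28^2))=1860326946952404841 /872713690237328940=2.13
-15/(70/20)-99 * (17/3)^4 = -6431387/63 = -102085.51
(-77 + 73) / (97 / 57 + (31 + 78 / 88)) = -10032 / 84239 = -0.12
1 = 1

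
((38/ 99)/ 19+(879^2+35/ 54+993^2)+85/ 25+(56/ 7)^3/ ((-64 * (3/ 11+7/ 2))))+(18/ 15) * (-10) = 433532193949/ 246510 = 1758679.95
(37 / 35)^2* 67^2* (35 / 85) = 2065.69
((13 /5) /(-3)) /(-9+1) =13 /120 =0.11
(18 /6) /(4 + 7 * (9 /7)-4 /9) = 27 /113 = 0.24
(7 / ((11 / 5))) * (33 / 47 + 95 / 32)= 193235 / 16544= 11.68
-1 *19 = -19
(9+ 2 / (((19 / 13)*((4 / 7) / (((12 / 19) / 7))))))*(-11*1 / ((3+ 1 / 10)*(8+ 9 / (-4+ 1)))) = -73194 / 11191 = -6.54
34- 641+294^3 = 25411577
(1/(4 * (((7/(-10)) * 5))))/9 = -1/126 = -0.01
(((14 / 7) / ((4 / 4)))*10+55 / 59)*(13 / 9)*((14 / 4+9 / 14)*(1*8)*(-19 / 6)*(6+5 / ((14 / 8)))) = -2193883640 / 78057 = -28106.17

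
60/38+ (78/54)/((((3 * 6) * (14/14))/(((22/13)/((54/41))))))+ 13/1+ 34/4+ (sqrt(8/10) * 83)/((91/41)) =963284/41553+ 6806 * sqrt(5)/455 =56.63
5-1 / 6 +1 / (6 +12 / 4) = 89 / 18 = 4.94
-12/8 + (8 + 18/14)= 109/14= 7.79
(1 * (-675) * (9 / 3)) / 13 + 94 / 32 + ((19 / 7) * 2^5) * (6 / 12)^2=-190907 / 1456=-131.12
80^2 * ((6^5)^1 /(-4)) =-12441600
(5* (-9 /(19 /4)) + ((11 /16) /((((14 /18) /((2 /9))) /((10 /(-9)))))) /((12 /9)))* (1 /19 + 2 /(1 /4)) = -3137775 /40432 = -77.61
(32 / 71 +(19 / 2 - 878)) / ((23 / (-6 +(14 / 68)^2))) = 11956511 / 53176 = 224.85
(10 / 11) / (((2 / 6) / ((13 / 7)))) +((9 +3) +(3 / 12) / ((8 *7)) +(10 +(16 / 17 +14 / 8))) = 1246611 / 41888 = 29.76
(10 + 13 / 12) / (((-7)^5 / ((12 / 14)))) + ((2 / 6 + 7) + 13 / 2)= 697462 / 50421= 13.83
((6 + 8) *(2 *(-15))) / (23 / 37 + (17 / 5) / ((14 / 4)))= -543900 / 2063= -263.65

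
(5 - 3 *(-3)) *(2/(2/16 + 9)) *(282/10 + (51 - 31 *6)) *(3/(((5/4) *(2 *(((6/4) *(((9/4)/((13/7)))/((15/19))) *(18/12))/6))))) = -4739072/6935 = -683.36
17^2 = 289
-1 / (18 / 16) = -8 / 9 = -0.89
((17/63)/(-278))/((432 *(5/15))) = -17/2522016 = -0.00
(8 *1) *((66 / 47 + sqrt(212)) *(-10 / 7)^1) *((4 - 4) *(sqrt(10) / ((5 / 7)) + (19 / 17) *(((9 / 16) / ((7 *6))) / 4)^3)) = 0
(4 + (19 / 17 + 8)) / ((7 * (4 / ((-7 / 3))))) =-223 / 204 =-1.09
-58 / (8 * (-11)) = 0.66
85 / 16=5.31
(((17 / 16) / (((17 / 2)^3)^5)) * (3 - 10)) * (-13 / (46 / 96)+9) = 5978112 / 3872690010866221367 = 0.00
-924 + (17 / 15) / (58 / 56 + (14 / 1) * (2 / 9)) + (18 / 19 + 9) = -4774497 / 5225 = -913.78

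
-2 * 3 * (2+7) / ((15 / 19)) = -342 / 5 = -68.40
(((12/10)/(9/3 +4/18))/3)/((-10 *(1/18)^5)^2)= 4432304143.40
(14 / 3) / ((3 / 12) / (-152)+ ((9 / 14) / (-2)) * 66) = -59584 / 270885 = -0.22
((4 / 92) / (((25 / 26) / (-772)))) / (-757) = 20072 / 435275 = 0.05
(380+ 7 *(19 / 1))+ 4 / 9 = 4621 / 9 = 513.44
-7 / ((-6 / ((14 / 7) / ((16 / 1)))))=7 / 48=0.15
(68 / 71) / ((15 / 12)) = 272 / 355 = 0.77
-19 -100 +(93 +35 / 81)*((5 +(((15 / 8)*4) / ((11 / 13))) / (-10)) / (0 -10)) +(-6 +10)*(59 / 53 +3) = -3026173 / 21465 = -140.98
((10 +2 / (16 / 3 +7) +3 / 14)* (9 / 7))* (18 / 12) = 145125 / 7252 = 20.01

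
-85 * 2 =-170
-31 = -31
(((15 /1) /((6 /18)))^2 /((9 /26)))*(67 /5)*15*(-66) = -77606100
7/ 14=1/ 2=0.50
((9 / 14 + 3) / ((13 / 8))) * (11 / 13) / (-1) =-2244 / 1183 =-1.90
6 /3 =2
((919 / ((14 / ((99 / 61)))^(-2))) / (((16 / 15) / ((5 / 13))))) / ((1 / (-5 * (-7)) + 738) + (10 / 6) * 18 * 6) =146615307125 / 5458542804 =26.86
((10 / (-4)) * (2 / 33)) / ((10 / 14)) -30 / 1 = -997 / 33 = -30.21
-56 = -56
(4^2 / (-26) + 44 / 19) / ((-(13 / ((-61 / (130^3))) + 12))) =6405 / 1763596549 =0.00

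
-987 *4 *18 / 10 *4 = -142128 / 5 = -28425.60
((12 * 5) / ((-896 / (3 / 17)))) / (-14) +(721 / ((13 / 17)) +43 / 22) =7202804163 / 7623616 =944.80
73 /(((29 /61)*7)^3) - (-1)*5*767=32097982158 /8365427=3836.98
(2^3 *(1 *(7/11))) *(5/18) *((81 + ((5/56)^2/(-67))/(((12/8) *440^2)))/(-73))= -988467701755/629952035328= -1.57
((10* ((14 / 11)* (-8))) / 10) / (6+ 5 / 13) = -1456 / 913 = -1.59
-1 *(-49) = 49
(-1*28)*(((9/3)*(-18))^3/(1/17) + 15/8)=149905623/2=74952811.50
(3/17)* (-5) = -15/17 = -0.88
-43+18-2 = -27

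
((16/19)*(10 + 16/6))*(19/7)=608/21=28.95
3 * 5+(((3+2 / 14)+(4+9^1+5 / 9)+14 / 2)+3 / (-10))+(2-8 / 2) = 22931 / 630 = 36.40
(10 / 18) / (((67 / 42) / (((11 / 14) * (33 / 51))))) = 605 / 3417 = 0.18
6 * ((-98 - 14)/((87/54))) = -12096/29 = -417.10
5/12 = 0.42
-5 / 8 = -0.62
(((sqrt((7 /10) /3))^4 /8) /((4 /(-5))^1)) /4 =-49 /23040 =-0.00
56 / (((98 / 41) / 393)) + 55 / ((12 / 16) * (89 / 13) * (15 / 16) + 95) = 1070547332 / 116263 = 9207.98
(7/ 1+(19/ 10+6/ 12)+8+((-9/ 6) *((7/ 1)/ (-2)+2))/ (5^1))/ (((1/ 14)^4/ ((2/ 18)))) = 1142876/ 15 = 76191.73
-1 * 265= -265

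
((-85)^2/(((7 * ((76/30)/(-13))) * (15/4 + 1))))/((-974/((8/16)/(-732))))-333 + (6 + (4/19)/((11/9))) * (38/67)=-145840138612417/442610296744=-329.50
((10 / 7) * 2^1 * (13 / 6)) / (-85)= -26 / 357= -0.07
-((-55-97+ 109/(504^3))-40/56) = 19551103379/128024064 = 152.71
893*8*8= 57152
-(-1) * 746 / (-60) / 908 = -373 / 27240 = -0.01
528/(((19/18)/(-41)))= -389664/19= -20508.63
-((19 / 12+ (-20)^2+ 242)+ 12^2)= -787.58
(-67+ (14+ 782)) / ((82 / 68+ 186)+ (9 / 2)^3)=99144 / 37853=2.62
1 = 1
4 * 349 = 1396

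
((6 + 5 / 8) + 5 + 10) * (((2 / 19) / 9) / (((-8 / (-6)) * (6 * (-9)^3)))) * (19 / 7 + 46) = -58993 / 27923616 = -0.00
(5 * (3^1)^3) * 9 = 1215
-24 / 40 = -3 / 5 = -0.60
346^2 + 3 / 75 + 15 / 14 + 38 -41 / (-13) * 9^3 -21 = 122033.27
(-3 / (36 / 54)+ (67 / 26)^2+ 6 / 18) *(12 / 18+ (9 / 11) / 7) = 1.94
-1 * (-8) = 8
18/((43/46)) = 828/43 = 19.26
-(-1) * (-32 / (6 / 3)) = -16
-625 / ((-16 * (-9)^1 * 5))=-125 / 144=-0.87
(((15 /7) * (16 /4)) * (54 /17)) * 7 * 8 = 25920 /17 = 1524.71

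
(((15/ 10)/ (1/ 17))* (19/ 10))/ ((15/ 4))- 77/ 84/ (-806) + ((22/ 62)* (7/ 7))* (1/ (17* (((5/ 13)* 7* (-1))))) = 371572309/ 28774200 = 12.91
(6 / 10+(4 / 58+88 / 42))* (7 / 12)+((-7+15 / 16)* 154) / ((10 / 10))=-932.01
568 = 568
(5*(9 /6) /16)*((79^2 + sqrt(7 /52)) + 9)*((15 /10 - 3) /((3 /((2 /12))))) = -15625 /64 - 5*sqrt(91) /3328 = -244.15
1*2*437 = 874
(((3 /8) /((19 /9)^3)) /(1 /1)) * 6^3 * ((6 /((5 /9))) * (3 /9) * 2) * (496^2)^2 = 128659468782403584 /34295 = 3751551794209.17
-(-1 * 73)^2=-5329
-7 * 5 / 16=-35 / 16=-2.19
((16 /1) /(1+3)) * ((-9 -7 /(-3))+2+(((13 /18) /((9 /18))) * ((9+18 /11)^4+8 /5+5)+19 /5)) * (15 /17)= 16247969140 /248897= 65279.89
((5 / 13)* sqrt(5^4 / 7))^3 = 1953125* sqrt(7) / 107653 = 48.00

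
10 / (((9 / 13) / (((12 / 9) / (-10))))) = -52 / 27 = -1.93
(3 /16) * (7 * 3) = 63 /16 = 3.94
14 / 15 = 0.93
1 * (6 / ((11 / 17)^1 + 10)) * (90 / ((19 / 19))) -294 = -44034 / 181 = -243.28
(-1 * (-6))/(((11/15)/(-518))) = -46620/11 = -4238.18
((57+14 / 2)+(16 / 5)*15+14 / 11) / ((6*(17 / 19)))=11837 / 561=21.10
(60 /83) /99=20 /2739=0.01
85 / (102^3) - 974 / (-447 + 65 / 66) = 4013011601 / 1837575288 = 2.18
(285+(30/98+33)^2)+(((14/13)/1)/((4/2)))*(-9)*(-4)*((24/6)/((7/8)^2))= 46681305/31213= 1495.57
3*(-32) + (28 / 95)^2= -865616 / 9025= -95.91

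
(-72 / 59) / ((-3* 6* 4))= 1 / 59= 0.02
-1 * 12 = -12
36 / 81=4 / 9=0.44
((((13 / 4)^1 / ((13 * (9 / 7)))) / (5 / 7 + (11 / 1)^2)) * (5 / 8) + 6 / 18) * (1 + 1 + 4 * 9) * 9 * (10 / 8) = 7793515 / 54528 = 142.93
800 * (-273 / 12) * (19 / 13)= -26600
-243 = -243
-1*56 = -56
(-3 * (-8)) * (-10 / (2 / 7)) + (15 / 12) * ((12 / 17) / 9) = -42835 / 51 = -839.90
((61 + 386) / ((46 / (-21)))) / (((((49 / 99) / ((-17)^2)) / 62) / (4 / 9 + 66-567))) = 595354711545 / 161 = 3697855351.21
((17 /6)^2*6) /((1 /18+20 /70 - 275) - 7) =-6069 /35489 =-0.17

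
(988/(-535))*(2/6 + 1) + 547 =873983/1605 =544.54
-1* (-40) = 40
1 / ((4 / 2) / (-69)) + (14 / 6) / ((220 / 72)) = -3711 / 110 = -33.74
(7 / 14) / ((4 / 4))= 1 / 2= 0.50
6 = 6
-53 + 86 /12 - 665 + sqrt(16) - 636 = -8057 /6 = -1342.83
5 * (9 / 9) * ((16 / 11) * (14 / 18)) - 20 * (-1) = 2540 / 99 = 25.66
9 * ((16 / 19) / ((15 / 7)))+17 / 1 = 1951 / 95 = 20.54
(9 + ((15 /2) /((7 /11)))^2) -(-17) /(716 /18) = 5204025 /35084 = 148.33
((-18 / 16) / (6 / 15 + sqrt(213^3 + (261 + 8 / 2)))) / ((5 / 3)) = 9 / 322128728 - 45 * sqrt(9663862) / 644257456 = -0.00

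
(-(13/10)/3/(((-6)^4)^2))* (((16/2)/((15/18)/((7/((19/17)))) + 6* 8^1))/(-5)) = 1547/180385509600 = 0.00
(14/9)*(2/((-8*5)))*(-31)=217/90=2.41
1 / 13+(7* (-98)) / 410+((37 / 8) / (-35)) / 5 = -1210841 / 746200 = -1.62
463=463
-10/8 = -5/4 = -1.25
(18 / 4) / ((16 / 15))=135 / 32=4.22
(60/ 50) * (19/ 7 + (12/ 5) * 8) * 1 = 4602/ 175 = 26.30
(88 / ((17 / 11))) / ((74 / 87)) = 42108 / 629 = 66.94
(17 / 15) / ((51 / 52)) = 52 / 45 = 1.16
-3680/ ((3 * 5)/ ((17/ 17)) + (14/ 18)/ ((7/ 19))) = -16560/ 77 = -215.06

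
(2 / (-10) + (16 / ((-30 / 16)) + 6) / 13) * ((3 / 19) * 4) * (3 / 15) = -308 / 6175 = -0.05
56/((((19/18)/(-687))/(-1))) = 36447.16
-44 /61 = -0.72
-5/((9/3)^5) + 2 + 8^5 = 7963105/243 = 32769.98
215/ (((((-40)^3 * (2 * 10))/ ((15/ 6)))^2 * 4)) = 43/ 209715200000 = 0.00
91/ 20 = 4.55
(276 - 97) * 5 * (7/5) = 1253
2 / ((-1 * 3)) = -2 / 3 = -0.67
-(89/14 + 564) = -570.36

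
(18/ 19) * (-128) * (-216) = 497664/ 19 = 26192.84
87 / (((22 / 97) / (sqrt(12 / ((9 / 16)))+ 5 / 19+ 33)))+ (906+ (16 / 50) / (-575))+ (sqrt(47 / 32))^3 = 47* sqrt(94) / 256+ 11252* sqrt(3) / 11+ 41056119578 / 3004375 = 15438.95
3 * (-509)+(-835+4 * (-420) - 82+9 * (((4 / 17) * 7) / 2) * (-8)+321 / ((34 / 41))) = -3796.21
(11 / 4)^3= 1331 / 64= 20.80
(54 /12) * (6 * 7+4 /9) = 191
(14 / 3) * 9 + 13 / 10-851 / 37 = 203 / 10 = 20.30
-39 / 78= -0.50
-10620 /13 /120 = -177 /26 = -6.81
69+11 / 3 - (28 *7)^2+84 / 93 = -3565846 / 93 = -38342.43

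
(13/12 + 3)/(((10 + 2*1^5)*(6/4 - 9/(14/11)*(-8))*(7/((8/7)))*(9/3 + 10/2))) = 7/58536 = 0.00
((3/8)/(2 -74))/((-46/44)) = 11/2208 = 0.00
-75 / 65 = -15 / 13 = -1.15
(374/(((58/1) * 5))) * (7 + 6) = 16.77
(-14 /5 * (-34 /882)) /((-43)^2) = 34 /582435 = 0.00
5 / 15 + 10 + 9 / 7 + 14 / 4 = 635 / 42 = 15.12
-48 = -48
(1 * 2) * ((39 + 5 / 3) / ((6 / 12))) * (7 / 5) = 3416 / 15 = 227.73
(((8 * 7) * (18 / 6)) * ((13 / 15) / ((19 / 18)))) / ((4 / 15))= 517.26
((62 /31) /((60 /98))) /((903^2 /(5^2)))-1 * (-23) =1148234 /49923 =23.00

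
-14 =-14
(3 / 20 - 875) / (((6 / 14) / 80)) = -489916 / 3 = -163305.33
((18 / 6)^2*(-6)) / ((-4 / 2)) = 27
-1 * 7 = -7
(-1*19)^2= 361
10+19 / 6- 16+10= 43 / 6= 7.17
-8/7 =-1.14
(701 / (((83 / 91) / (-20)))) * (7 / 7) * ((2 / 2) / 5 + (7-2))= -6634264 / 83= -79930.89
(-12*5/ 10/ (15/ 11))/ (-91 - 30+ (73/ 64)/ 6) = 8448/ 231955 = 0.04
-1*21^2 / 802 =-441 / 802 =-0.55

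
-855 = -855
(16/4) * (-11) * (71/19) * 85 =-13975.79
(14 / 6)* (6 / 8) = 7 / 4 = 1.75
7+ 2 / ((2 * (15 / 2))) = 107 / 15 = 7.13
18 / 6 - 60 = -57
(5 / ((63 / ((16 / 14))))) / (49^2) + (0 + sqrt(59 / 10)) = 2.43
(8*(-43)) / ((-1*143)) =344 / 143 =2.41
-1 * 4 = -4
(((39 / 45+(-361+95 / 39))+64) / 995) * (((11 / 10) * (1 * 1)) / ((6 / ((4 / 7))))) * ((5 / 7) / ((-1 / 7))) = 629981 / 4074525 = 0.15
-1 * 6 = -6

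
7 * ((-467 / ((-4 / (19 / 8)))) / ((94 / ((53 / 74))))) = 3291883 / 222592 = 14.79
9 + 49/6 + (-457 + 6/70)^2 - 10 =1534517059/7350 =208777.83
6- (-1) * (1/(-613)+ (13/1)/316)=1169901/193708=6.04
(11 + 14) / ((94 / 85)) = 2125 / 94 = 22.61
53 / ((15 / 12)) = 212 / 5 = 42.40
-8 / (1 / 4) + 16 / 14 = -216 / 7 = -30.86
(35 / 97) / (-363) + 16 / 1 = 563341 / 35211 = 16.00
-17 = -17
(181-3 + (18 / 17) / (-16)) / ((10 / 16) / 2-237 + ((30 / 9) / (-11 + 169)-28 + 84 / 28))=-11470326 / 16868063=-0.68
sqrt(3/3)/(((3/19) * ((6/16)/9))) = 152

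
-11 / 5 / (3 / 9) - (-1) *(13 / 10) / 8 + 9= 41 / 16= 2.56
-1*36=-36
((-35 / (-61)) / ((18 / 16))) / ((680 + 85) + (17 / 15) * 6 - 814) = -1400 / 115839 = -0.01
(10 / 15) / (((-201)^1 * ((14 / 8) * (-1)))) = 8 / 4221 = 0.00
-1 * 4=-4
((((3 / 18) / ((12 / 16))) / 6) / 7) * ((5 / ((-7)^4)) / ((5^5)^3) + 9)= 131890869140626 / 2769708251953125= 0.05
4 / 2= 2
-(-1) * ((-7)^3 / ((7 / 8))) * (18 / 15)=-2352 / 5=-470.40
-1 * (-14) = 14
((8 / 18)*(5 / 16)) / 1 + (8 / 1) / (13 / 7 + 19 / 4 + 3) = 9409 / 9684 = 0.97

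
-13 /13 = -1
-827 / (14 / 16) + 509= -3053 / 7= -436.14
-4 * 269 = -1076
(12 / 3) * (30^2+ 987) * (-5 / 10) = -3774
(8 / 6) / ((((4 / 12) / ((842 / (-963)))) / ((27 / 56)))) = -1263 / 749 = -1.69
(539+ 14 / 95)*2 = 102438 / 95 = 1078.29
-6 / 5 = -1.20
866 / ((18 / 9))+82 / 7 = 3113 / 7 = 444.71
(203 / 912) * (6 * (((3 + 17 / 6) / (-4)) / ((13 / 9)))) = -21315 / 15808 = -1.35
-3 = -3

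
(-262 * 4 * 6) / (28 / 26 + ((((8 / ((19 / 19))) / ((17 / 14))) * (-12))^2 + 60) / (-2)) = 2953002 / 1481231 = 1.99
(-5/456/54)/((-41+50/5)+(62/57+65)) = -0.00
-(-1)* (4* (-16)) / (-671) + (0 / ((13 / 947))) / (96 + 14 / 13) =64 / 671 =0.10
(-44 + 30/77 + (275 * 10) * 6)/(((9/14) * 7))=2534284/693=3656.98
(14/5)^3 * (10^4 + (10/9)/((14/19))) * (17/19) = 839790616/4275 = 196442.25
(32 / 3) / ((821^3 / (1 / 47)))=32 / 78027660201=0.00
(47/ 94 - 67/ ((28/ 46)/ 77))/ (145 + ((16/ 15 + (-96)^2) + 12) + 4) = -127125/ 140671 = -0.90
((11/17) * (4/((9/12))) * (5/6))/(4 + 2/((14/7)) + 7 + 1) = 440/1989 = 0.22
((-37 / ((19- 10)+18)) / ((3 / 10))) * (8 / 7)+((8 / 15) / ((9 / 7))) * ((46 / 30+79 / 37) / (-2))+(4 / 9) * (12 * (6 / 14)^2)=-18362992 / 3671325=-5.00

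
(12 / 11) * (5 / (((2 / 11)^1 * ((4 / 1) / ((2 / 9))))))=1.67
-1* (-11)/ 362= 11/ 362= 0.03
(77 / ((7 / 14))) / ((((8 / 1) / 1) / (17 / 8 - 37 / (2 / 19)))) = -215215 / 32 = -6725.47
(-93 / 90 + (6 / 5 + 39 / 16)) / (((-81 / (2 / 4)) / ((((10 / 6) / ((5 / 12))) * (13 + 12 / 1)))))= -3125 / 1944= -1.61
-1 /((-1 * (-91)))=-1 /91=-0.01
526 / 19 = 27.68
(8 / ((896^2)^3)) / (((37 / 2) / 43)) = 43 / 1196547102340022272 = 0.00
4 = 4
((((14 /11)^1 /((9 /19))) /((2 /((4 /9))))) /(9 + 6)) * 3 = 532 /4455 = 0.12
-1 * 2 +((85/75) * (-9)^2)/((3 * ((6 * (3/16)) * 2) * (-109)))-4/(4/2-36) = -18596/9265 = -2.01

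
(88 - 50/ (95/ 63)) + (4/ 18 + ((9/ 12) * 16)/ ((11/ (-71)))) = -42116/ 1881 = -22.39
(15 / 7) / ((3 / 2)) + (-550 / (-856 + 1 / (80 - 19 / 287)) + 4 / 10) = 1698395626 / 687302315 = 2.47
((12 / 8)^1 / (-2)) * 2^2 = -3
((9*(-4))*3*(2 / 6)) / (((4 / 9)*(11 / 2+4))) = -162 / 19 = -8.53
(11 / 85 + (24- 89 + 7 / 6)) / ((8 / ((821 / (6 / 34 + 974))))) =-26673469 / 3974640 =-6.71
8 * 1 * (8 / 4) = 16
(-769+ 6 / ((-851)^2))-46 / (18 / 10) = -5178761297 / 6517809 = -794.56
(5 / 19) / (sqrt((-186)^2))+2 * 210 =1484285 / 3534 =420.00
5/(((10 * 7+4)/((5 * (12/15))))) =10/37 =0.27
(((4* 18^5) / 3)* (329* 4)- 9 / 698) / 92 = 2314262264823 / 64216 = 36038717.22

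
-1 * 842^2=-708964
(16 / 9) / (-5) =-16 / 45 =-0.36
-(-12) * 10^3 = 12000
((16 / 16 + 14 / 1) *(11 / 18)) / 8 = 55 / 48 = 1.15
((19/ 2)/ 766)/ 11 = 19/ 16852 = 0.00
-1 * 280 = -280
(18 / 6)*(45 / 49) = 135 / 49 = 2.76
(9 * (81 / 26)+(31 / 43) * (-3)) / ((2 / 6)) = 86787 / 1118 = 77.63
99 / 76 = 1.30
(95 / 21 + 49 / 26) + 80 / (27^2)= 864817 / 132678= 6.52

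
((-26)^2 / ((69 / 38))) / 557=25688 / 38433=0.67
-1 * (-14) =14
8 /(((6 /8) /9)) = 96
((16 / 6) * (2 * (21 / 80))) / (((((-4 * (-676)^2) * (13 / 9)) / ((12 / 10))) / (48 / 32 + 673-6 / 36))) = -127449 / 297034400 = -0.00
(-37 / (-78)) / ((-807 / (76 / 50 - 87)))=0.05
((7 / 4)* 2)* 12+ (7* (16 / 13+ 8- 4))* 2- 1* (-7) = 1589 / 13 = 122.23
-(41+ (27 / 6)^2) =-61.25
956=956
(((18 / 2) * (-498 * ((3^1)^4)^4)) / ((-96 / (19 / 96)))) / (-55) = -203654037051 / 28160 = -7232032.57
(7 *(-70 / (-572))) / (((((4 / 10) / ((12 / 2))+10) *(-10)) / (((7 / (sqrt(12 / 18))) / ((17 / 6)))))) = -15435 *sqrt(6) / 1468324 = -0.03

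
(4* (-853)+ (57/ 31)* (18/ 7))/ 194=-369689/ 21049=-17.56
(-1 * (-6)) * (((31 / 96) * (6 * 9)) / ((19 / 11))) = 9207 / 152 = 60.57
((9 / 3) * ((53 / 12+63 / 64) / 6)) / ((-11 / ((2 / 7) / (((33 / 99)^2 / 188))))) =-146217 / 1232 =-118.68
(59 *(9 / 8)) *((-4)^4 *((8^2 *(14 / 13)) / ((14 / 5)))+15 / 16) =696095865 / 1664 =418326.84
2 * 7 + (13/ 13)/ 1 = 15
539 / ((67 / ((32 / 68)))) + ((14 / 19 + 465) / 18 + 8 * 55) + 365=325131805 / 389538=834.66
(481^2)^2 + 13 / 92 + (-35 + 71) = 4924567936857 / 92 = 53527912357.14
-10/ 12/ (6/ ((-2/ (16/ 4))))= 5/ 72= 0.07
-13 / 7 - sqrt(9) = -34 / 7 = -4.86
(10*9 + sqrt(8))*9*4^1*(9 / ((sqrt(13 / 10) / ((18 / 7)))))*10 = 116640*sqrt(130)*(sqrt(2) + 45) / 91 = 678310.89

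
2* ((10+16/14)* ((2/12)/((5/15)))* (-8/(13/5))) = -240/7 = -34.29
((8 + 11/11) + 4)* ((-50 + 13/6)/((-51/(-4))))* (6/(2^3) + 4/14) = -50.51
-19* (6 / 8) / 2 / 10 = -57 / 80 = -0.71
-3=-3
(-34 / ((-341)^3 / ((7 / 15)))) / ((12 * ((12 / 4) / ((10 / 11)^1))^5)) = 1190000 / 13966106382005877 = 0.00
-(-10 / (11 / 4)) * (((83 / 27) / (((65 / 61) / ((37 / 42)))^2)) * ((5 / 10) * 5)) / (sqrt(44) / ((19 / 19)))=422806067 * sqrt(11) / 486972486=2.88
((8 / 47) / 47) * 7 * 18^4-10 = 5856566 / 2209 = 2651.23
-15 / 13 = -1.15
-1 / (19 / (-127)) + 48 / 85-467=-742498 / 1615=-459.75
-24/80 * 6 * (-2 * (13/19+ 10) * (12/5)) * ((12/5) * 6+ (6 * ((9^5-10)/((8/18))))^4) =176946034544142137086968505917/4750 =37251796746135186755151260.00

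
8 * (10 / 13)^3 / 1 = 8000 / 2197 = 3.64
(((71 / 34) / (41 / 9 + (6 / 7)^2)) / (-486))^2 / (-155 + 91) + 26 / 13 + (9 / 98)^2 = 5662451886132521615 / 2819336834128905216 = 2.01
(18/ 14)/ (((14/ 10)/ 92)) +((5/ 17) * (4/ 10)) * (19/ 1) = 72242/ 833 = 86.73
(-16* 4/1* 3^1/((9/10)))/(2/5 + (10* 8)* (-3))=1600/1797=0.89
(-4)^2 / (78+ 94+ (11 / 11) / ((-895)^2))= 12816400 / 137776301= 0.09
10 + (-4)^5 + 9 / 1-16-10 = -1031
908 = 908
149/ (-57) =-149/ 57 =-2.61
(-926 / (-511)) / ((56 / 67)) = 31021 / 14308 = 2.17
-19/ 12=-1.58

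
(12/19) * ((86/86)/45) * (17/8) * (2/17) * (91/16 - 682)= -3607/1520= -2.37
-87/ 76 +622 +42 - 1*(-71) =55773/ 76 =733.86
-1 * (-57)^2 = -3249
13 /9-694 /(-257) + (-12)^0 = 11900 /2313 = 5.14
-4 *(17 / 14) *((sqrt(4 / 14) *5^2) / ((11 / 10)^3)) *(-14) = 1700000 *sqrt(14) / 9317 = 682.71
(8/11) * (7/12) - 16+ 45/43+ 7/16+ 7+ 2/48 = -7.05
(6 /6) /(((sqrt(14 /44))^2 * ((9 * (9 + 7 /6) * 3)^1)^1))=44 /3843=0.01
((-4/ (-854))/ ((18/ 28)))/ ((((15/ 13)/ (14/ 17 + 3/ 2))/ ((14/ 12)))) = 0.02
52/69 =0.75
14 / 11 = 1.27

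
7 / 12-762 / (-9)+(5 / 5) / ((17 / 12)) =5845 / 68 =85.96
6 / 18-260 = -259.67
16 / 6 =8 / 3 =2.67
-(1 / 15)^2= -1 / 225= -0.00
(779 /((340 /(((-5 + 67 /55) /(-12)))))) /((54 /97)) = 982319 /757350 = 1.30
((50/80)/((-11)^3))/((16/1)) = -0.00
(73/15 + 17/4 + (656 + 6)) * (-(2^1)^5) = -322136/15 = -21475.73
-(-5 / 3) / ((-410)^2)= 1 / 100860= 0.00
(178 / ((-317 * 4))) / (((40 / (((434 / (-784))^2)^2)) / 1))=-82193369 / 249402818560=-0.00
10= 10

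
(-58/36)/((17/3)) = -0.28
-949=-949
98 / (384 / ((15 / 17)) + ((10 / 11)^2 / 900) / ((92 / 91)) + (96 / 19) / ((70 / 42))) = 932750280 / 4171035461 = 0.22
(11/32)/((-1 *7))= -11/224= -0.05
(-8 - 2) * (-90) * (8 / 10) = 720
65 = 65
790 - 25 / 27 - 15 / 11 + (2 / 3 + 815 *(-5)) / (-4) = 2145877 / 1188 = 1806.29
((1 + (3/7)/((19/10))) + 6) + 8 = 2025/133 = 15.23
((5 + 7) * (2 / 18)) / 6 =2 / 9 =0.22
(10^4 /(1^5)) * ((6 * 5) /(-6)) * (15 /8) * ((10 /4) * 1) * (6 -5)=-234375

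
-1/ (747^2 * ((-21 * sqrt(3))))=sqrt(3)/ 35154567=0.00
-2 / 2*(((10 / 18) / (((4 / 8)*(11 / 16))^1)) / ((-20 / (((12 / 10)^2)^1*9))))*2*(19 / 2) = 5472 / 275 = 19.90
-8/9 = -0.89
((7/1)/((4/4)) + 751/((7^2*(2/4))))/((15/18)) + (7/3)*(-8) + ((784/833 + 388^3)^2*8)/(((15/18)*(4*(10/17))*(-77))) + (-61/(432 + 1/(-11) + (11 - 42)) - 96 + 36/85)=-29817415498107134773/164934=-180783922648496.58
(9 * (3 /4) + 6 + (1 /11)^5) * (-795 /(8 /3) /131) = -19589447925 /675125792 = -29.02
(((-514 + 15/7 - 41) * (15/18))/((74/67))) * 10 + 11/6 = -6479401/1554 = -4169.50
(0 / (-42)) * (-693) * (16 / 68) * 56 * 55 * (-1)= 0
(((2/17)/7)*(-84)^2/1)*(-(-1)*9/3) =6048/17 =355.76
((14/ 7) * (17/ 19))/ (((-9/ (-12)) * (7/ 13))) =4.43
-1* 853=-853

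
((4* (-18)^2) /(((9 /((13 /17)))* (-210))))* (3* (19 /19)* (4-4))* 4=0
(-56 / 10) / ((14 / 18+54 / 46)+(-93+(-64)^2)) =-5796 / 4145125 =-0.00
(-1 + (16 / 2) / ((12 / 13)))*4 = 92 / 3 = 30.67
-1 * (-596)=596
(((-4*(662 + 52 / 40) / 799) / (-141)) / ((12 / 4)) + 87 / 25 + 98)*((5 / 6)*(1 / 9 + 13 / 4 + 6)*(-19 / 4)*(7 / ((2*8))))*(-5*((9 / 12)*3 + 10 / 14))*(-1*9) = -16878701726873 / 76908544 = -219464.59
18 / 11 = 1.64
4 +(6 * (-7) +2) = -36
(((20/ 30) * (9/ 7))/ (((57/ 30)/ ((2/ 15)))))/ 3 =0.02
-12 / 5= -2.40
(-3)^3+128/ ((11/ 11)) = 101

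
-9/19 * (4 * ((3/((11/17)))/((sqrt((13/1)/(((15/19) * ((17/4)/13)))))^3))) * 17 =-1989765 * sqrt(4845)/331522906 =-0.42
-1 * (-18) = 18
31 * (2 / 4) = 31 / 2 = 15.50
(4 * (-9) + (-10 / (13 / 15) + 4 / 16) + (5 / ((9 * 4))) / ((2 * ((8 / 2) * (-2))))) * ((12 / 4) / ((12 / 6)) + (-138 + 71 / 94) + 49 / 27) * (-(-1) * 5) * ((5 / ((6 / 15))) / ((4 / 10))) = 37620088173125 / 38009088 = 989765.61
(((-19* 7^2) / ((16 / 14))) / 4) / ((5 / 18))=-58653 / 80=-733.16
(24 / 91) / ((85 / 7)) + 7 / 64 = 9271 / 70720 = 0.13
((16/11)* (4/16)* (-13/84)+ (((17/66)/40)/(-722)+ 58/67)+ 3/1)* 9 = 10216218321/297983840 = 34.28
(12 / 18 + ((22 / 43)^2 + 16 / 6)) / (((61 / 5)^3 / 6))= 4985500 / 419687869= 0.01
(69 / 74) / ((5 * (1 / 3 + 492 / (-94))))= -9729 / 255670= -0.04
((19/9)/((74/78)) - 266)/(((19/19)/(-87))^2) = -73870917/37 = -1996511.27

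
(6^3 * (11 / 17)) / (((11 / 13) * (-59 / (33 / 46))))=-46332 / 23069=-2.01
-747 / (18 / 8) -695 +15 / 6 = -2049 / 2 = -1024.50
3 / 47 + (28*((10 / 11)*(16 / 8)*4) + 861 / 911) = 204.65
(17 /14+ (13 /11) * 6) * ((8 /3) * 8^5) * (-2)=-335282176 /231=-1451437.99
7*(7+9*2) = 175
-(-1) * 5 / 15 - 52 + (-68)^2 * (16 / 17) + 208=4508.33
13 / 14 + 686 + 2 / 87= 836707 / 1218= 686.95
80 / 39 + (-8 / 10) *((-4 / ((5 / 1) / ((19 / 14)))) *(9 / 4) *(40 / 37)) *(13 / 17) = 3148352 / 858585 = 3.67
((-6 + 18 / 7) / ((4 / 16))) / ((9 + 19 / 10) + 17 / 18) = -4320 / 3731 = -1.16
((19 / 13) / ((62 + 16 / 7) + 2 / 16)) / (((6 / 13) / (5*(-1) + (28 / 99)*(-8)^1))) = -382508 / 1071279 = -0.36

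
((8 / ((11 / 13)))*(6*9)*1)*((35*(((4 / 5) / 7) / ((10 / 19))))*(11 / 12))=3556.80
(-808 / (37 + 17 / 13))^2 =27583504 / 62001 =444.89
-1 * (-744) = 744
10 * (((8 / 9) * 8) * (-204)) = -43520 / 3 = -14506.67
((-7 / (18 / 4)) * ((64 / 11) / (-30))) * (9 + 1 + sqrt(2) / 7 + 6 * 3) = 64 * sqrt(2) / 1485 + 12544 / 1485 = 8.51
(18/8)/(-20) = -9/80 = -0.11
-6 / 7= -0.86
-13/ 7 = -1.86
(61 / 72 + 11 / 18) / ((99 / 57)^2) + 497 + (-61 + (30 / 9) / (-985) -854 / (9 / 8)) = -1661160233 / 5148792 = -322.63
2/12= 1/6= 0.17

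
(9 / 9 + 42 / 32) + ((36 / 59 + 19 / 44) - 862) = -8916175 / 10384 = -858.65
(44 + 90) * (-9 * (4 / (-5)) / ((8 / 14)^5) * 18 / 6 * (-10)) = -30403863 / 64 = -475060.36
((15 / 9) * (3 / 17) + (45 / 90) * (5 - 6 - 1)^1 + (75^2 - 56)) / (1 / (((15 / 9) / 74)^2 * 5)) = 11832625 / 837828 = 14.12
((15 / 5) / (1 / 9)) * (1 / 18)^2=1 / 12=0.08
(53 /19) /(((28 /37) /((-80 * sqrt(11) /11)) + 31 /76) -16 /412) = 27669651170 * sqrt(11) /141794273807 + 1079528440950 /141794273807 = 8.26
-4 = -4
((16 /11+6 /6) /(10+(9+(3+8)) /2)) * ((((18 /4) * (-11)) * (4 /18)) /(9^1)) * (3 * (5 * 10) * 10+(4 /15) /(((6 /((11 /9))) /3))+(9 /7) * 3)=-1421299 /6300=-225.60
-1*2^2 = -4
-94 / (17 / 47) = -4418 / 17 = -259.88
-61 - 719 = -780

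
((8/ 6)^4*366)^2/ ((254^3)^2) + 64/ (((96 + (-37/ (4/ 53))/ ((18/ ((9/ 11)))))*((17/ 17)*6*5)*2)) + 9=894342671575731542291/ 99211897593206594235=9.01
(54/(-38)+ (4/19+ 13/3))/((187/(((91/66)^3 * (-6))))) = -0.26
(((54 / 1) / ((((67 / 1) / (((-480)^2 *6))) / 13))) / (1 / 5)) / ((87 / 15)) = 24261120000 / 1943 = 12486423.06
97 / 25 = 3.88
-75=-75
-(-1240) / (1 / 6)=7440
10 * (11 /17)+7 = 229 /17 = 13.47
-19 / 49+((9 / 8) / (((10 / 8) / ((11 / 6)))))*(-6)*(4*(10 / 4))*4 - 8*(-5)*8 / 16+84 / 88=-404717 / 1078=-375.43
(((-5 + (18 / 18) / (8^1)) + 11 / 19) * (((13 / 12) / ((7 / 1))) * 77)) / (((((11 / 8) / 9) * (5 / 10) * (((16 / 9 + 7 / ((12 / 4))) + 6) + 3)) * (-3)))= 76401 / 4484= 17.04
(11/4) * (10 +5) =165/4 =41.25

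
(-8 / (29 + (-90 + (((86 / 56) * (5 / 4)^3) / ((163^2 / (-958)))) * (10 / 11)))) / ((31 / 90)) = 94271063040 / 247991539387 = 0.38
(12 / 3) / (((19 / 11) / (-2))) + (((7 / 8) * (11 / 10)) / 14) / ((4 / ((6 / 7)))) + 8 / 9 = -1427957 / 383040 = -3.73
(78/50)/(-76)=-0.02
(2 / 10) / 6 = 1 / 30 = 0.03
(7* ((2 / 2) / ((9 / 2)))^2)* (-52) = -1456 / 81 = -17.98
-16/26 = -8/13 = -0.62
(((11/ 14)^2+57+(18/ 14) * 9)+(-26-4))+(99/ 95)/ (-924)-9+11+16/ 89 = 41.37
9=9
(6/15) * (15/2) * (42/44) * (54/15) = 567/55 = 10.31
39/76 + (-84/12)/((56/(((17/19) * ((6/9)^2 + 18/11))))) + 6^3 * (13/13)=813647/3762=216.28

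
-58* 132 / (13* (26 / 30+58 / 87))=-114840 / 299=-384.08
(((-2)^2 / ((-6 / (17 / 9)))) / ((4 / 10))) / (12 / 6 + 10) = -85 / 324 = -0.26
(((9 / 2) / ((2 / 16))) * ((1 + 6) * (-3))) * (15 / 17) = -11340 / 17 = -667.06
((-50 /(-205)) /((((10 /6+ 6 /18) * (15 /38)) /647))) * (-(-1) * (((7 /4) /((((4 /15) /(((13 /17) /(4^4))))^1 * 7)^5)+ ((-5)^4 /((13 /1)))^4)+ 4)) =28798828239158103833145042866277466172399 /26967771919778118836506809335808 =1067897945.92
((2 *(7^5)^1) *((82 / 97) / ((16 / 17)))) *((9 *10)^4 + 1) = 768586978904479 / 388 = 1980894275527.01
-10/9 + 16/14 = 2/63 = 0.03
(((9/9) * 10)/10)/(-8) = -1/8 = -0.12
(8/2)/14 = 0.29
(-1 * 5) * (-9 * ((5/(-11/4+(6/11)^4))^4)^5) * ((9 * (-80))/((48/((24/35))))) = -138796388.31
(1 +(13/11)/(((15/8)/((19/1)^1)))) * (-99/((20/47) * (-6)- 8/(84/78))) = 2113167/16420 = 128.69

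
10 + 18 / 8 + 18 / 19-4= 699 / 76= 9.20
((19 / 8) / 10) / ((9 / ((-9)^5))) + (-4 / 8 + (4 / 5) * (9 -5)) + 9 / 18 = -124403 / 80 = -1555.04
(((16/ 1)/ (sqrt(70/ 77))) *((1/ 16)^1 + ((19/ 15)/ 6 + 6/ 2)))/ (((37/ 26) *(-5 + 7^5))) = 30641 *sqrt(110)/ 139876650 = 0.00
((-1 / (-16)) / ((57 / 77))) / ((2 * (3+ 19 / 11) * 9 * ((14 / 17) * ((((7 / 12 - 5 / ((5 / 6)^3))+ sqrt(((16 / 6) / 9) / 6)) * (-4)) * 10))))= 935 / 243190272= 0.00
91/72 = 1.26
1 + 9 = 10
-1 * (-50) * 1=50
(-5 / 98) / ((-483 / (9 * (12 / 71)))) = 90 / 560119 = 0.00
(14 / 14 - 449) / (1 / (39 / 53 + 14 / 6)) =-218624 / 159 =-1374.99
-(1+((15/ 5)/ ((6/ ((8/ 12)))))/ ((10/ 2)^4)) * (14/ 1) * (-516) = 7227.85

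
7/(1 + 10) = 0.64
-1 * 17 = -17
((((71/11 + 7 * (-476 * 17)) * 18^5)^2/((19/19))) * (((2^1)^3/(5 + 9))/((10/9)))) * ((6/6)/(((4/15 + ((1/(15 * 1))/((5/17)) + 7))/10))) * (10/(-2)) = -9354553037328773111747328000/238007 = -39303688703814480715892.09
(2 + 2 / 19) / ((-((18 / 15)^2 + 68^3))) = -250 / 37338971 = -0.00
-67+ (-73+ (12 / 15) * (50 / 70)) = -976 / 7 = -139.43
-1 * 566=-566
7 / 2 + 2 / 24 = 43 / 12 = 3.58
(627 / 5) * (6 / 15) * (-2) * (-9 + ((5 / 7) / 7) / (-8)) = 2215191 / 2450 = 904.16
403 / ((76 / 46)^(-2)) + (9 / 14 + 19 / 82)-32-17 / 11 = 1782597206 / 1670053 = 1067.39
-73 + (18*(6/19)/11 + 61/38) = -29627/418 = -70.88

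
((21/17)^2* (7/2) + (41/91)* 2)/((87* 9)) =328313/41184234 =0.01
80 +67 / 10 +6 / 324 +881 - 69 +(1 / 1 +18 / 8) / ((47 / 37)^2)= 1074447967 / 1192860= 900.73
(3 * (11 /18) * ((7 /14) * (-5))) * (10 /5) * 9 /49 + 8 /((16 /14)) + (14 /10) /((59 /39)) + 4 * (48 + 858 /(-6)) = -10805351 /28910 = -373.76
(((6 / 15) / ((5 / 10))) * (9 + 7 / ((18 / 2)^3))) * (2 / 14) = 26272 / 25515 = 1.03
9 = 9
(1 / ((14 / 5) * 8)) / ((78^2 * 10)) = 1 / 1362816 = 0.00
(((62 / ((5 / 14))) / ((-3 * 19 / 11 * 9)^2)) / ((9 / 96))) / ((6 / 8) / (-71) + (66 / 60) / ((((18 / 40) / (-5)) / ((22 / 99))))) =-954494464 / 3056805405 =-0.31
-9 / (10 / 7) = -63 / 10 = -6.30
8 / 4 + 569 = 571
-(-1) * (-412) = -412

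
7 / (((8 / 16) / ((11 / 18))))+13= 21.56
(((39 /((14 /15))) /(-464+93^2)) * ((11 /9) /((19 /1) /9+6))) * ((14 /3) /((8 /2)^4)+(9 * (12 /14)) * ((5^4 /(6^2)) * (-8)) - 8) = -1244724195 /1499020544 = -0.83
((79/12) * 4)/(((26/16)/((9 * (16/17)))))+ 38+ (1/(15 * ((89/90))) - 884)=-708.67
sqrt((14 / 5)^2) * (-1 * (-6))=16.80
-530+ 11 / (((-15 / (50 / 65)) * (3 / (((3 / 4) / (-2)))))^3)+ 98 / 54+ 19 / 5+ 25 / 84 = -23212634789 / 44291520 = -524.09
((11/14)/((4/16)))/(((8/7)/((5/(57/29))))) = 1595/228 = 7.00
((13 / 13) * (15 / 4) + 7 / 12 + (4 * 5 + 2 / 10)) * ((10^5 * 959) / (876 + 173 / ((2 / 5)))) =14116480000 / 7851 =1798048.66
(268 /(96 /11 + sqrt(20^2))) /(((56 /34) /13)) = 162877 /2212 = 73.63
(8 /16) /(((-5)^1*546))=-1 /5460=-0.00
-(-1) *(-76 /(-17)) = 76 /17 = 4.47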